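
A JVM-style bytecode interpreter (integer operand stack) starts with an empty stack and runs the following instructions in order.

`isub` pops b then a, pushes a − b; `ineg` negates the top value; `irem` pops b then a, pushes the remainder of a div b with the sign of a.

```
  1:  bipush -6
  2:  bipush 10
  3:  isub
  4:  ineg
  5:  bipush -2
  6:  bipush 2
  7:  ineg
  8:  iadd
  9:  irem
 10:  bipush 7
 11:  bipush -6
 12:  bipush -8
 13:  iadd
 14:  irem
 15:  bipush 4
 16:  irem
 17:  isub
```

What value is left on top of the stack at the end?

bipush -6 : -6
bipush 10 : -6 10
isub      : -16
ineg      : 16
bipush -2 : 16 -2
bipush 2  : 16 -2 2
ineg      : 16 -2 -2
iadd      : 16 -4
irem      : 0
bipush 7  : 0 7
bipush -6 : 0 7 -6
bipush -8 : 0 7 -6 -8
iadd      : 0 7 -14
irem      : 0 7
bipush 4  : 0 7 4
irem      : 0 3
isub      : -3

-3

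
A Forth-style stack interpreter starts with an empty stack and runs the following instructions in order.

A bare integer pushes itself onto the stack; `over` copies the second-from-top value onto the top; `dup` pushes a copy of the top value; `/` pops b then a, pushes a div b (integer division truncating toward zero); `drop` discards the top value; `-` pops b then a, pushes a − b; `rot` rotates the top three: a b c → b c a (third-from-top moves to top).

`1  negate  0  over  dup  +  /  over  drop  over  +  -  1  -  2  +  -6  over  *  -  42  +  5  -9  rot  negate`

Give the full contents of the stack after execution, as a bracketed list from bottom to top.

[5, -9, -49]

1      -> [1]
negate -> [-1]
0      -> [-1, 0]
over   -> [-1, 0, -1]
dup    -> [-1, 0, -1, -1]
+      -> [-1, 0, -2]
/      -> [-1, 0]
over   -> [-1, 0, -1]
drop   -> [-1, 0]
over   -> [-1, 0, -1]
+      -> [-1, -1]
-      -> [0]
1      -> [0, 1]
-      -> [-1]
2      -> [-1, 2]
+      -> [1]
-6     -> [1, -6]
over   -> [1, -6, 1]
*      -> [1, -6]
-      -> [7]
42     -> [7, 42]
+      -> [49]
5      -> [49, 5]
-9     -> [49, 5, -9]
rot    -> [5, -9, 49]
negate -> [5, -9, -49]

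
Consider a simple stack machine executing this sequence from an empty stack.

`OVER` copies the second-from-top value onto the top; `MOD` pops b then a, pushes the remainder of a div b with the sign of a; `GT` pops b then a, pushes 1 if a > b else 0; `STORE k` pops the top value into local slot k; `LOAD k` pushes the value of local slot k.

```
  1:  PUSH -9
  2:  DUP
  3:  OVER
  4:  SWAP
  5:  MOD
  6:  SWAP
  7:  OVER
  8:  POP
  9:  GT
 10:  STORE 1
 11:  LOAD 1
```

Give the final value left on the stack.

1

PUSH -9 : [-9]
DUP     : [-9, -9]
OVER    : [-9, -9, -9]
SWAP    : [-9, -9, -9]
MOD     : [-9, 0]
SWAP    : [0, -9]
OVER    : [0, -9, 0]
POP     : [0, -9]
GT      : [1]
STORE 1 : []
LOAD 1  : [1]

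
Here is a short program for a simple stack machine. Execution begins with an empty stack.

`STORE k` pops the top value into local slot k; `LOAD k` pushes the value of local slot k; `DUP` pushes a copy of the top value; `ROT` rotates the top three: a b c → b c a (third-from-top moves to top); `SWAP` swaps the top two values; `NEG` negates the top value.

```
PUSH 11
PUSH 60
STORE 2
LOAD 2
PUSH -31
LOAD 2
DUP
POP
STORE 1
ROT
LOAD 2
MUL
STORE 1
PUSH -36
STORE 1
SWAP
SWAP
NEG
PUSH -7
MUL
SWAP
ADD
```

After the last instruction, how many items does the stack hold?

PUSH 11  -> 11
PUSH 60  -> 11 60
STORE 2  -> 11
LOAD 2   -> 11 60
PUSH -31 -> 11 60 -31
LOAD 2   -> 11 60 -31 60
DUP      -> 11 60 -31 60 60
POP      -> 11 60 -31 60
STORE 1  -> 11 60 -31
ROT      -> 60 -31 11
LOAD 2   -> 60 -31 11 60
MUL      -> 60 -31 660
STORE 1  -> 60 -31
PUSH -36 -> 60 -31 -36
STORE 1  -> 60 -31
SWAP     -> -31 60
SWAP     -> 60 -31
NEG      -> 60 31
PUSH -7  -> 60 31 -7
MUL      -> 60 -217
SWAP     -> -217 60
ADD      -> -157

1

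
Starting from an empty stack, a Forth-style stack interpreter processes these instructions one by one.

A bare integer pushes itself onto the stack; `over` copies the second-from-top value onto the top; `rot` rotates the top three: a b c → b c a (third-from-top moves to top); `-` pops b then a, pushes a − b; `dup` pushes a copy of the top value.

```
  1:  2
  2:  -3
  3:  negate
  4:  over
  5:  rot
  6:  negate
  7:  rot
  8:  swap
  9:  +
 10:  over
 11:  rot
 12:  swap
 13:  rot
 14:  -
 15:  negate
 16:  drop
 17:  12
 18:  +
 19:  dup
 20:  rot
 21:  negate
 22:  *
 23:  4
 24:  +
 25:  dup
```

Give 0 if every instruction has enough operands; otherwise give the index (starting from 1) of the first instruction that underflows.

2      -> 2
-3     -> 2 -3
negate -> 2 3
over   -> 2 3 2
rot    -> 3 2 2
negate -> 3 2 -2
rot    -> 2 -2 3
swap   -> 2 3 -2
+      -> 2 1
over   -> 2 1 2
rot    -> 1 2 2
swap   -> 1 2 2
rot    -> 2 2 1
-      -> 2 1
negate -> 2 -1
drop   -> 2
12     -> 2 12
+      -> 14
dup    -> 14 14
rot  — needs 3 operands, stack has 2 → underflow

20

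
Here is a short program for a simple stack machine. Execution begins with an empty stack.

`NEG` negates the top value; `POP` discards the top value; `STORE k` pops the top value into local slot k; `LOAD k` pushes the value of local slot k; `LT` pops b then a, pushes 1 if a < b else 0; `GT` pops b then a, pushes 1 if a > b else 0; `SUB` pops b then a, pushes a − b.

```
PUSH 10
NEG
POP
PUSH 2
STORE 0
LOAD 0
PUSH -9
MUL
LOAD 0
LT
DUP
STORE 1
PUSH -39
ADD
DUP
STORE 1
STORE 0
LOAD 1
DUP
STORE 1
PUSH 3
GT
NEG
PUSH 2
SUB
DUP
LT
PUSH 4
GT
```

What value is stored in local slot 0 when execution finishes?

PUSH 10  -> 10
NEG      -> -10
POP      -> (empty)
PUSH 2   -> 2
STORE 0  -> (empty)
LOAD 0   -> 2
PUSH -9  -> 2 -9
MUL      -> -18
LOAD 0   -> -18 2
LT       -> 1
DUP      -> 1 1
STORE 1  -> 1
PUSH -39 -> 1 -39
ADD      -> -38
DUP      -> -38 -38
STORE 1  -> -38
STORE 0  -> (empty)
LOAD 1   -> -38
DUP      -> -38 -38
STORE 1  -> -38
PUSH 3   -> -38 3
GT       -> 0
NEG      -> 0
PUSH 2   -> 0 2
SUB      -> -2
DUP      -> -2 -2
LT       -> 0
PUSH 4   -> 0 4
GT       -> 0

-38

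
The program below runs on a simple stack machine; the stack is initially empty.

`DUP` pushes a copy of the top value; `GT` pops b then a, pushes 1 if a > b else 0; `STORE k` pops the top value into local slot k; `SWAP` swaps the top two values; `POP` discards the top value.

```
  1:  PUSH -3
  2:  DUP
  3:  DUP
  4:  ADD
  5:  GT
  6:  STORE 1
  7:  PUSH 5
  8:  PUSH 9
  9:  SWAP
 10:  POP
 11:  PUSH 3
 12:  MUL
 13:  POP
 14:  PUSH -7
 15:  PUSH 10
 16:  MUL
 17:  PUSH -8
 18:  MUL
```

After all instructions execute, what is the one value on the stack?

560

PUSH -3 → [-3]
DUP     → [-3, -3]
DUP     → [-3, -3, -3]
ADD     → [-3, -6]
GT      → [1]
STORE 1 → []
PUSH 5  → [5]
PUSH 9  → [5, 9]
SWAP    → [9, 5]
POP     → [9]
PUSH 3  → [9, 3]
MUL     → [27]
POP     → []
PUSH -7 → [-7]
PUSH 10 → [-7, 10]
MUL     → [-70]
PUSH -8 → [-70, -8]
MUL     → [560]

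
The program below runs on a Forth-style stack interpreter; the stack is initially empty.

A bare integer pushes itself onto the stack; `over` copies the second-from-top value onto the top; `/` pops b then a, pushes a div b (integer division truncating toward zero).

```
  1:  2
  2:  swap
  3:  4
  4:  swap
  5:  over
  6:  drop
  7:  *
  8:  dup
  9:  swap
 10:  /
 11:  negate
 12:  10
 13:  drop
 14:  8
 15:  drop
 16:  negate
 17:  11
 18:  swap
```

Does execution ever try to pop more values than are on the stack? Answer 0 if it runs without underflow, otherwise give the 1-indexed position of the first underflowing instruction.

2

2  [2]
swap  — needs 2 operands, stack has 1 → underflow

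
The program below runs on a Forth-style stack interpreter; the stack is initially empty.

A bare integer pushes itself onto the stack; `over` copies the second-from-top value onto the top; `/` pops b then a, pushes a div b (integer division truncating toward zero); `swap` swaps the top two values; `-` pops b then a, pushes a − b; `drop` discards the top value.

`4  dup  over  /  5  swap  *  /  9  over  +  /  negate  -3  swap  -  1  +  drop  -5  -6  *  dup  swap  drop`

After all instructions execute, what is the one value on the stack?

4      → 4
dup    → 4 4
over   → 4 4 4
/      → 4 1
5      → 4 1 5
swap   → 4 5 1
*      → 4 5
/      → 0
9      → 0 9
over   → 0 9 0
+      → 0 9
/      → 0
negate → 0
-3     → 0 -3
swap   → -3 0
-      → -3
1      → -3 1
+      → -2
drop   → (empty)
-5     → -5
-6     → -5 -6
*      → 30
dup    → 30 30
swap   → 30 30
drop   → 30

30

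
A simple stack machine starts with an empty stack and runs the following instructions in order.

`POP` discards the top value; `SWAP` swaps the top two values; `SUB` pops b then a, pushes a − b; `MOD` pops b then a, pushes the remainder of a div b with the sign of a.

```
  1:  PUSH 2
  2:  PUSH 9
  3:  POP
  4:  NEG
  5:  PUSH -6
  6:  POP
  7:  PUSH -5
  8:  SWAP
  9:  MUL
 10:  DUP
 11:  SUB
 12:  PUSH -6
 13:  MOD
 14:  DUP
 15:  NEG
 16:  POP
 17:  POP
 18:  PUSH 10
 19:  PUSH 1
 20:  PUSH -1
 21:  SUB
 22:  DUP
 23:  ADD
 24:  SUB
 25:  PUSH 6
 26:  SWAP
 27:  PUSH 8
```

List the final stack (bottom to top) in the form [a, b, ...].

[6, 6, 8]

PUSH 2  : 2
PUSH 9  : 2 9
POP     : 2
NEG     : -2
PUSH -6 : -2 -6
POP     : -2
PUSH -5 : -2 -5
SWAP    : -5 -2
MUL     : 10
DUP     : 10 10
SUB     : 0
PUSH -6 : 0 -6
MOD     : 0
DUP     : 0 0
NEG     : 0 0
POP     : 0
POP     : (empty)
PUSH 10 : 10
PUSH 1  : 10 1
PUSH -1 : 10 1 -1
SUB     : 10 2
DUP     : 10 2 2
ADD     : 10 4
SUB     : 6
PUSH 6  : 6 6
SWAP    : 6 6
PUSH 8  : 6 6 8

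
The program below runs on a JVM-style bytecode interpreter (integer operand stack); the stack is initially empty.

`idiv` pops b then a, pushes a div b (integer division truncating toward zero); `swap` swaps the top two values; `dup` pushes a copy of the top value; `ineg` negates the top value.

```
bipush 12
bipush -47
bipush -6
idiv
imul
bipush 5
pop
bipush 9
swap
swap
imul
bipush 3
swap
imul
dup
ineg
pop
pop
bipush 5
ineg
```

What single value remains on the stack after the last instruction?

bipush 12  → 12
bipush -47 → 12 -47
bipush -6  → 12 -47 -6
idiv       → 12 7
imul       → 84
bipush 5   → 84 5
pop        → 84
bipush 9   → 84 9
swap       → 9 84
swap       → 84 9
imul       → 756
bipush 3   → 756 3
swap       → 3 756
imul       → 2268
dup        → 2268 2268
ineg       → 2268 -2268
pop        → 2268
pop        → (empty)
bipush 5   → 5
ineg       → -5

-5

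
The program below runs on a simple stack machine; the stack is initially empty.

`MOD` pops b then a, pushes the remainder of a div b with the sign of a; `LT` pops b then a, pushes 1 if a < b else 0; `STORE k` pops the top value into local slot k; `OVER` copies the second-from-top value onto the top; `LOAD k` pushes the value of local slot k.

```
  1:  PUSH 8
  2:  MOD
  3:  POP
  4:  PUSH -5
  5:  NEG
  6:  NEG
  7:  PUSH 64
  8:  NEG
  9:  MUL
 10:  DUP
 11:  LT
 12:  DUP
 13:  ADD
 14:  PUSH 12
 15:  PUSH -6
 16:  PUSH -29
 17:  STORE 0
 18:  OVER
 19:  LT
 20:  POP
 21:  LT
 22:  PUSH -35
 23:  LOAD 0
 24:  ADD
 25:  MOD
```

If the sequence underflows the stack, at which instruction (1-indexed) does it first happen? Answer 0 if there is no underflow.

PUSH 8 : [8]
MOD  — needs 2 operands, stack has 1 → underflow

2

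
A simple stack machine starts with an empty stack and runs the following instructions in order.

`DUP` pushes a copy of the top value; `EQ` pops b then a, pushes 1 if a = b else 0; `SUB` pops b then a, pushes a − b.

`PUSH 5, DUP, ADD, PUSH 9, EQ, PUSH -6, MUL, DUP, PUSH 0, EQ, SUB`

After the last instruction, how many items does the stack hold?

1

PUSH 5  -> 5
DUP     -> 5 5
ADD     -> 10
PUSH 9  -> 10 9
EQ      -> 0
PUSH -6 -> 0 -6
MUL     -> 0
DUP     -> 0 0
PUSH 0  -> 0 0 0
EQ      -> 0 1
SUB     -> -1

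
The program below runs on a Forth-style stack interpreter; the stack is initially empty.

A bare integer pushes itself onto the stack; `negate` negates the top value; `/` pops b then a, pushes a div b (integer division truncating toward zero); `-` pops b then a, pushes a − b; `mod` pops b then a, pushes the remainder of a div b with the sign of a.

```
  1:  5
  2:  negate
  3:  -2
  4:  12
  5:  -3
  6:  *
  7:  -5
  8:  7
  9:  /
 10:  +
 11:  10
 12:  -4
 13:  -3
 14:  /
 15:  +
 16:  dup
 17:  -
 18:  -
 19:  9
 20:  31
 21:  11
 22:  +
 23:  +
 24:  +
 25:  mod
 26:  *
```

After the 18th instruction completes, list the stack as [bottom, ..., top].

5      → [5]
negate → [-5]
-2     → [-5, -2]
12     → [-5, -2, 12]
-3     → [-5, -2, 12, -3]
*      → [-5, -2, -36]
-5     → [-5, -2, -36, -5]
7      → [-5, -2, -36, -5, 7]
/      → [-5, -2, -36, 0]
+      → [-5, -2, -36]
10     → [-5, -2, -36, 10]
-4     → [-5, -2, -36, 10, -4]
-3     → [-5, -2, -36, 10, -4, -3]
/      → [-5, -2, -36, 10, 1]
+      → [-5, -2, -36, 11]
dup    → [-5, -2, -36, 11, 11]
-      → [-5, -2, -36, 0]
-      → [-5, -2, -36]

[-5, -2, -36]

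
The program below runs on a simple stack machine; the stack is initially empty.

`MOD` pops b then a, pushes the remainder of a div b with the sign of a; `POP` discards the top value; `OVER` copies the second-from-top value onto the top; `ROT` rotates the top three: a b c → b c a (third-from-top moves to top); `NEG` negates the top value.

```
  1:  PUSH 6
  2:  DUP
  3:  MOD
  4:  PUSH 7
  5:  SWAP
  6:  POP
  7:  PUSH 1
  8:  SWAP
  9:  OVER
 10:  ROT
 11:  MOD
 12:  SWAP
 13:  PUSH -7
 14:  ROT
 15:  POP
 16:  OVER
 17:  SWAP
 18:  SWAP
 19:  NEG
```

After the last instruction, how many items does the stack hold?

PUSH 6   6
DUP      6 6
MOD      0
PUSH 7   0 7
SWAP     7 0
POP      7
PUSH 1   7 1
SWAP     1 7
OVER     1 7 1
ROT      7 1 1
MOD      7 0
SWAP     0 7
PUSH -7  0 7 -7
ROT      7 -7 0
POP      7 -7
OVER     7 -7 7
SWAP     7 7 -7
SWAP     7 -7 7
NEG      7 -7 -7

3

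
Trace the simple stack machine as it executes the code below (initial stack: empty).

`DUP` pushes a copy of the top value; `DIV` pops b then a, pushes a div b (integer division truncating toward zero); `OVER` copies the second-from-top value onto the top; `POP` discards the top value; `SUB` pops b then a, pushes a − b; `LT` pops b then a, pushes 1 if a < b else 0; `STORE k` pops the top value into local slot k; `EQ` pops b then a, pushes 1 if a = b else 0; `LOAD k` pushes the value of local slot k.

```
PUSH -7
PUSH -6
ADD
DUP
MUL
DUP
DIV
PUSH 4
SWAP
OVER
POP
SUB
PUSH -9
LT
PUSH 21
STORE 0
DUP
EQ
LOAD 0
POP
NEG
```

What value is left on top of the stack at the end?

-1

PUSH -7 -> -7
PUSH -6 -> -7 -6
ADD     -> -13
DUP     -> -13 -13
MUL     -> 169
DUP     -> 169 169
DIV     -> 1
PUSH 4  -> 1 4
SWAP    -> 4 1
OVER    -> 4 1 4
POP     -> 4 1
SUB     -> 3
PUSH -9 -> 3 -9
LT      -> 0
PUSH 21 -> 0 21
STORE 0 -> 0
DUP     -> 0 0
EQ      -> 1
LOAD 0  -> 1 21
POP     -> 1
NEG     -> -1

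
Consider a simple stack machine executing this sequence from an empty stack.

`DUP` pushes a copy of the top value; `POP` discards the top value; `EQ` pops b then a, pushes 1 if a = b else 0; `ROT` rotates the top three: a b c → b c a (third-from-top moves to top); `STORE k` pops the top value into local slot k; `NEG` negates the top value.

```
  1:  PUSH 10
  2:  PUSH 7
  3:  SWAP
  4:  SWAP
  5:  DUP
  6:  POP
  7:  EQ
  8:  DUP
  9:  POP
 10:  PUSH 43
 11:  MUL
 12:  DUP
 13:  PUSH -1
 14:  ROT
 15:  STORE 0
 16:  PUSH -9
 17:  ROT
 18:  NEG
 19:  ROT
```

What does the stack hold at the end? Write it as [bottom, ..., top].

PUSH 10 -> 10
PUSH 7  -> 10 7
SWAP    -> 7 10
SWAP    -> 10 7
DUP     -> 10 7 7
POP     -> 10 7
EQ      -> 0
DUP     -> 0 0
POP     -> 0
PUSH 43 -> 0 43
MUL     -> 0
DUP     -> 0 0
PUSH -1 -> 0 0 -1
ROT     -> 0 -1 0
STORE 0 -> 0 -1
PUSH -9 -> 0 -1 -9
ROT     -> -1 -9 0
NEG     -> -1 -9 0
ROT     -> -9 0 -1

[-9, 0, -1]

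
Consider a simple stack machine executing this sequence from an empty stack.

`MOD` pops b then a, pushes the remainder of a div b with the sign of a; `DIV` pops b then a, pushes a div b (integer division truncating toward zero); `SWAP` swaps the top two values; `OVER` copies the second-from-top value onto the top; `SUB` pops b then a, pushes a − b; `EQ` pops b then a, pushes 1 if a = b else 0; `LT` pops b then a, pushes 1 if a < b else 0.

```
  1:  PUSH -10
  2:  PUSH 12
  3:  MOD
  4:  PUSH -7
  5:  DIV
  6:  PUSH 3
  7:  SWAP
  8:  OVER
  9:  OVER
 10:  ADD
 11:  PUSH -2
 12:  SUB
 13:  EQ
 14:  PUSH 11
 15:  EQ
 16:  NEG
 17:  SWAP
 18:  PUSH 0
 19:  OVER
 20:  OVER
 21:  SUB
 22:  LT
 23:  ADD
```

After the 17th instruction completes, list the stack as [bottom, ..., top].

PUSH -10  -10
PUSH 12   -10 12
MOD       -10
PUSH -7   -10 -7
DIV       1
PUSH 3    1 3
SWAP      3 1
OVER      3 1 3
OVER      3 1 3 1
ADD       3 1 4
PUSH -2   3 1 4 -2
SUB       3 1 6
EQ        3 0
PUSH 11   3 0 11
EQ        3 0
NEG       3 0
SWAP      0 3

[0, 3]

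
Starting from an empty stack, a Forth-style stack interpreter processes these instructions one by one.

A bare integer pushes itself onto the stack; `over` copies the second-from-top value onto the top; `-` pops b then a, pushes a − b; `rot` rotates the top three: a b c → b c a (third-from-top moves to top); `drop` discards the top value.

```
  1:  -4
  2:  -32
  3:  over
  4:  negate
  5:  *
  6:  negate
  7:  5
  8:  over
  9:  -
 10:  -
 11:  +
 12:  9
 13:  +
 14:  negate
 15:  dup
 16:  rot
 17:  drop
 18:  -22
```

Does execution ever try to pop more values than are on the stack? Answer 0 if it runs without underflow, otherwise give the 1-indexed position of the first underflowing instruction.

16

-4      -4
-32     -4 -32
over    -4 -32 -4
negate  -4 -32 4
*       -4 -128
negate  -4 128
5       -4 128 5
over    -4 128 5 128
-       -4 128 -123
-       -4 251
+       247
9       247 9
+       256
negate  -256
dup     -256 -256
rot  — needs 3 operands, stack has 2 → underflow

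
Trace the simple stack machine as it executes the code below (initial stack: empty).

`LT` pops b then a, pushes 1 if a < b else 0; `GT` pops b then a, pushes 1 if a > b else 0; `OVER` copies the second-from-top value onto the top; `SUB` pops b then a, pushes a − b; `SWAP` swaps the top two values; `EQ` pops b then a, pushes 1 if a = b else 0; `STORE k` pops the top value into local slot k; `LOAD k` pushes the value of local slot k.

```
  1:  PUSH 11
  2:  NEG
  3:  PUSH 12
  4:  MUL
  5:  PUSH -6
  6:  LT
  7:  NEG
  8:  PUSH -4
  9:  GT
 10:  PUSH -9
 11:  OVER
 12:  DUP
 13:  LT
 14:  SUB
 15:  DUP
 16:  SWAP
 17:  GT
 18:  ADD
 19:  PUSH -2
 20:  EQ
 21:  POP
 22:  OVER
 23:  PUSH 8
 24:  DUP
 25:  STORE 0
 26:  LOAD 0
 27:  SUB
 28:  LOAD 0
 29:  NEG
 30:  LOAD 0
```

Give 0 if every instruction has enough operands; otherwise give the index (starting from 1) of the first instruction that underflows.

PUSH 11  11
NEG      -11
PUSH 12  -11 12
MUL      -132
PUSH -6  -132 -6
LT       1
NEG      -1
PUSH -4  -1 -4
GT       1
PUSH -9  1 -9
OVER     1 -9 1
DUP      1 -9 1 1
LT       1 -9 0
SUB      1 -9
DUP      1 -9 -9
SWAP     1 -9 -9
GT       1 0
ADD      1
PUSH -2  1 -2
EQ       0
POP      (empty)
OVER  — needs 2 operands, stack has 0 → underflow

22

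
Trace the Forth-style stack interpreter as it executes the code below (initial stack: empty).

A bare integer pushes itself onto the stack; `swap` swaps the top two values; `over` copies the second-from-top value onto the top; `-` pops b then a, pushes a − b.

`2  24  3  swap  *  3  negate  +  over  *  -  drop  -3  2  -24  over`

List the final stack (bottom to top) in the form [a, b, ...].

2       [2]
24      [2, 24]
3       [2, 24, 3]
swap    [2, 3, 24]
*       [2, 72]
3       [2, 72, 3]
negate  [2, 72, -3]
+       [2, 69]
over    [2, 69, 2]
*       [2, 138]
-       [-136]
drop    []
-3      [-3]
2       [-3, 2]
-24     [-3, 2, -24]
over    [-3, 2, -24, 2]

[-3, 2, -24, 2]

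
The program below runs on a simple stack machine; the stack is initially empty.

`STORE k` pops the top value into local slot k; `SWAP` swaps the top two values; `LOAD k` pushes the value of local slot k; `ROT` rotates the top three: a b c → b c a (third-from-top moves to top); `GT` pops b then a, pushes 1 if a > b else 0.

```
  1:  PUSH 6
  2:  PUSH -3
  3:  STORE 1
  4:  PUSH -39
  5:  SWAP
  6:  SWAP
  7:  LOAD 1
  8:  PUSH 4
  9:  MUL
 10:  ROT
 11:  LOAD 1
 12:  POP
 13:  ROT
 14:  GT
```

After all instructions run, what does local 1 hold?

-3

PUSH 6    6
PUSH -3   6 -3
STORE 1   6
PUSH -39  6 -39
SWAP      -39 6
SWAP      6 -39
LOAD 1    6 -39 -3
PUSH 4    6 -39 -3 4
MUL       6 -39 -12
ROT       -39 -12 6
LOAD 1    -39 -12 6 -3
POP       -39 -12 6
ROT       -12 6 -39
GT        -12 1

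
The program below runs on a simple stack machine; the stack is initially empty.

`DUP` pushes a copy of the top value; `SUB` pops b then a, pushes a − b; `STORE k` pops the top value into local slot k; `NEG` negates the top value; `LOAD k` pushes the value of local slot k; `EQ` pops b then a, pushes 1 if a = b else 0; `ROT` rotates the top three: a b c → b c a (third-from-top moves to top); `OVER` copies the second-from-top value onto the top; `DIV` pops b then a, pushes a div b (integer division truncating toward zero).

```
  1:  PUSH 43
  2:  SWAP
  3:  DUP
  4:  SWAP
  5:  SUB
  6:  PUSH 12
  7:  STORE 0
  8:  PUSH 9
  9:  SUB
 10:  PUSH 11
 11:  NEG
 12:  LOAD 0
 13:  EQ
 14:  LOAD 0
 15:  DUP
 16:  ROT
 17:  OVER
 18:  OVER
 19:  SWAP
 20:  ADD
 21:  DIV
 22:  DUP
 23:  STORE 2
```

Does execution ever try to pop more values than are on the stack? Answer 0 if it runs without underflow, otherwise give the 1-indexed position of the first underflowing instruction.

2

PUSH 43 : 43
SWAP  — needs 2 operands, stack has 1 → underflow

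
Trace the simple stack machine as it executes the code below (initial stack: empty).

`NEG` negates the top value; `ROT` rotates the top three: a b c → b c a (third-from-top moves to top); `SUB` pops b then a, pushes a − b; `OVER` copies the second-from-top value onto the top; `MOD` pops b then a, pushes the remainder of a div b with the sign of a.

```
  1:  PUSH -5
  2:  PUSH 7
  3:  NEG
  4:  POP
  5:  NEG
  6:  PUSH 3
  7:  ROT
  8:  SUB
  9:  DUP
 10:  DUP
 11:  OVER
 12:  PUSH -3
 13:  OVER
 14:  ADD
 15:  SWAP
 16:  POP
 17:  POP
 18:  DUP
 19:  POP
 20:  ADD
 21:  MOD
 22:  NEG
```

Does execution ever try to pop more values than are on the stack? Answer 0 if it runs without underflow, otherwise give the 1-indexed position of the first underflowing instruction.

7

PUSH -5  [-5]
PUSH 7   [-5, 7]
NEG      [-5, -7]
POP      [-5]
NEG      [5]
PUSH 3   [5, 3]
ROT  — needs 3 operands, stack has 2 → underflow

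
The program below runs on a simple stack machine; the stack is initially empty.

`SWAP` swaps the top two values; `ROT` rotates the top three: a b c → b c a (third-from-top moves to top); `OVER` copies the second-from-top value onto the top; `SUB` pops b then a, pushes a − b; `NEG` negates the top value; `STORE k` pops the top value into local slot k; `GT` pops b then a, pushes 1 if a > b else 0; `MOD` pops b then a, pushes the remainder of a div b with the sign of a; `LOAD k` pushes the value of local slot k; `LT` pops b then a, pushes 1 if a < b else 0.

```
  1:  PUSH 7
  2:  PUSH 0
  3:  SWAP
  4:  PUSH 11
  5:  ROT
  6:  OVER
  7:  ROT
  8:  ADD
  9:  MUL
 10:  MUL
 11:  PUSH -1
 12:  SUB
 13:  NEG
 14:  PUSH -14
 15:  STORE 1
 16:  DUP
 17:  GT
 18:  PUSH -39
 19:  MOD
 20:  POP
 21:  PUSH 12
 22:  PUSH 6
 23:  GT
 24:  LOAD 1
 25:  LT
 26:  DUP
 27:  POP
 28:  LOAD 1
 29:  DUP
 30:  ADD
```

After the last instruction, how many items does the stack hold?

2

PUSH 7   -> 7
PUSH 0   -> 7 0
SWAP     -> 0 7
PUSH 11  -> 0 7 11
ROT      -> 7 11 0
OVER     -> 7 11 0 11
ROT      -> 7 0 11 11
ADD      -> 7 0 22
MUL      -> 7 0
MUL      -> 0
PUSH -1  -> 0 -1
SUB      -> 1
NEG      -> -1
PUSH -14 -> -1 -14
STORE 1  -> -1
DUP      -> -1 -1
GT       -> 0
PUSH -39 -> 0 -39
MOD      -> 0
POP      -> (empty)
PUSH 12  -> 12
PUSH 6   -> 12 6
GT       -> 1
LOAD 1   -> 1 -14
LT       -> 0
DUP      -> 0 0
POP      -> 0
LOAD 1   -> 0 -14
DUP      -> 0 -14 -14
ADD      -> 0 -28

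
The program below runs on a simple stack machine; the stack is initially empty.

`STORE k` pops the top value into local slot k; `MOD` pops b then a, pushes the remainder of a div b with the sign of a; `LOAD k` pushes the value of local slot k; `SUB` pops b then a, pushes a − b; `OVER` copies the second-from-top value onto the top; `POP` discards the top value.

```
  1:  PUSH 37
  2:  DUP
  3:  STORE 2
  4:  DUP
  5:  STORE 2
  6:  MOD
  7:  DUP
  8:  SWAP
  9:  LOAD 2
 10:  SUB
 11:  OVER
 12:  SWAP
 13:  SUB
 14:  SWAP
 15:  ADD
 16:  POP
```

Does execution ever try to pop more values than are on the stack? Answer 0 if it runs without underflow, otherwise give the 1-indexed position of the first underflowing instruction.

6

PUSH 37 → 37
DUP     → 37 37
STORE 2 → 37
DUP     → 37 37
STORE 2 → 37
MOD  — needs 2 operands, stack has 1 → underflow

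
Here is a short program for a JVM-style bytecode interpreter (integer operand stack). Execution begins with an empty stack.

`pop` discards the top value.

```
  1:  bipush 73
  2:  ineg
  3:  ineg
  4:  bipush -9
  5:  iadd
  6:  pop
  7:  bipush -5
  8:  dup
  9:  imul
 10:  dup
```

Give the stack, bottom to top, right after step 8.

bipush 73 : [73]
ineg      : [-73]
ineg      : [73]
bipush -9 : [73, -9]
iadd      : [64]
pop       : []
bipush -5 : [-5]
dup       : [-5, -5]

[-5, -5]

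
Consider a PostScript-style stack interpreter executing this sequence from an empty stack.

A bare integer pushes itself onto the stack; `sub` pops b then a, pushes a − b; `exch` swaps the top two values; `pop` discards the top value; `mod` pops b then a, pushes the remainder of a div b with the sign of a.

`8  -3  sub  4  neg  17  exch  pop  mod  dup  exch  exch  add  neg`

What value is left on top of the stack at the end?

8     8
-3    8 -3
sub   11
4     11 4
neg   11 -4
17    11 -4 17
exch  11 17 -4
pop   11 17
mod   11
dup   11 11
exch  11 11
exch  11 11
add   22
neg   -22

-22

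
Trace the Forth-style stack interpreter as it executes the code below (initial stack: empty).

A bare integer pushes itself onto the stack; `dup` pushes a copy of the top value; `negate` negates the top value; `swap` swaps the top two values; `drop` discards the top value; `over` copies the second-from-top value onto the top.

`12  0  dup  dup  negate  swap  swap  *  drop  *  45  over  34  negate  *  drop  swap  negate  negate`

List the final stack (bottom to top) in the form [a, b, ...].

[45, 0]

12     -> [12]
0      -> [12, 0]
dup    -> [12, 0, 0]
dup    -> [12, 0, 0, 0]
negate -> [12, 0, 0, 0]
swap   -> [12, 0, 0, 0]
swap   -> [12, 0, 0, 0]
*      -> [12, 0, 0]
drop   -> [12, 0]
*      -> [0]
45     -> [0, 45]
over   -> [0, 45, 0]
34     -> [0, 45, 0, 34]
negate -> [0, 45, 0, -34]
*      -> [0, 45, 0]
drop   -> [0, 45]
swap   -> [45, 0]
negate -> [45, 0]
negate -> [45, 0]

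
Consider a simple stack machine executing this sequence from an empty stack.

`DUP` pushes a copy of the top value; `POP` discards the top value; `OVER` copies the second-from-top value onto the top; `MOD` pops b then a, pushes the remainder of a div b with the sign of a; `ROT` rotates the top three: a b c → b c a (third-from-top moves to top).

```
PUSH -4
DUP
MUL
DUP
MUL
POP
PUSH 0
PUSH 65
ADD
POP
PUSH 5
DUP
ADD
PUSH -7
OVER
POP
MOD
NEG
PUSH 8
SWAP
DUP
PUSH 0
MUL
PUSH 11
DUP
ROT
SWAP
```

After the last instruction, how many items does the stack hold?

5

PUSH -4 -> [-4]
DUP     -> [-4, -4]
MUL     -> [16]
DUP     -> [16, 16]
MUL     -> [256]
POP     -> []
PUSH 0  -> [0]
PUSH 65 -> [0, 65]
ADD     -> [65]
POP     -> []
PUSH 5  -> [5]
DUP     -> [5, 5]
ADD     -> [10]
PUSH -7 -> [10, -7]
OVER    -> [10, -7, 10]
POP     -> [10, -7]
MOD     -> [3]
NEG     -> [-3]
PUSH 8  -> [-3, 8]
SWAP    -> [8, -3]
DUP     -> [8, -3, -3]
PUSH 0  -> [8, -3, -3, 0]
MUL     -> [8, -3, 0]
PUSH 11 -> [8, -3, 0, 11]
DUP     -> [8, -3, 0, 11, 11]
ROT     -> [8, -3, 11, 11, 0]
SWAP    -> [8, -3, 11, 0, 11]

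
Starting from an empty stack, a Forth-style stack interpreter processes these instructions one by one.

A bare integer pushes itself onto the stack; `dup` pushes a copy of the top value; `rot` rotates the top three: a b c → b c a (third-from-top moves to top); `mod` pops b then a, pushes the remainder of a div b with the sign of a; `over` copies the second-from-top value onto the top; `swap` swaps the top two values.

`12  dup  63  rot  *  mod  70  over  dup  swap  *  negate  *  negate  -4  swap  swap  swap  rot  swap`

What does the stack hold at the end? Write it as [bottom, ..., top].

[-4, 12, 10080]

12     → 12
dup    → 12 12
63     → 12 12 63
rot    → 12 63 12
*      → 12 756
mod    → 12
70     → 12 70
over   → 12 70 12
dup    → 12 70 12 12
swap   → 12 70 12 12
*      → 12 70 144
negate → 12 70 -144
*      → 12 -10080
negate → 12 10080
-4     → 12 10080 -4
swap   → 12 -4 10080
swap   → 12 10080 -4
swap   → 12 -4 10080
rot    → -4 10080 12
swap   → -4 12 10080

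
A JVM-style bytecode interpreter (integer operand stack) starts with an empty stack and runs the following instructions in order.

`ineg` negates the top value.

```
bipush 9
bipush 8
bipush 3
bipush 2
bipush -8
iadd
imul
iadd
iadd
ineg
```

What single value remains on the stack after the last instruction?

1

bipush 9  -> 9
bipush 8  -> 9 8
bipush 3  -> 9 8 3
bipush 2  -> 9 8 3 2
bipush -8 -> 9 8 3 2 -8
iadd      -> 9 8 3 -6
imul      -> 9 8 -18
iadd      -> 9 -10
iadd      -> -1
ineg      -> 1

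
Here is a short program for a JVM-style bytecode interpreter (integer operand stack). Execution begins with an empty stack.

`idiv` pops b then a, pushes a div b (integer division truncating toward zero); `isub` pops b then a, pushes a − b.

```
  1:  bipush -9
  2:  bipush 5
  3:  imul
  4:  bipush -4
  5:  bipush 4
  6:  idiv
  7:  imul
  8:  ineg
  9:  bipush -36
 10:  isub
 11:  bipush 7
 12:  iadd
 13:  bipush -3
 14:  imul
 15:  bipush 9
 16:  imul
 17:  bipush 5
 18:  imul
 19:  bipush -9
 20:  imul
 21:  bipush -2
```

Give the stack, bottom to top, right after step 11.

bipush -9   -9
bipush 5    -9 5
imul        -45
bipush -4   -45 -4
bipush 4    -45 -4 4
idiv        -45 -1
imul        45
ineg        -45
bipush -36  -45 -36
isub        -9
bipush 7    -9 7

[-9, 7]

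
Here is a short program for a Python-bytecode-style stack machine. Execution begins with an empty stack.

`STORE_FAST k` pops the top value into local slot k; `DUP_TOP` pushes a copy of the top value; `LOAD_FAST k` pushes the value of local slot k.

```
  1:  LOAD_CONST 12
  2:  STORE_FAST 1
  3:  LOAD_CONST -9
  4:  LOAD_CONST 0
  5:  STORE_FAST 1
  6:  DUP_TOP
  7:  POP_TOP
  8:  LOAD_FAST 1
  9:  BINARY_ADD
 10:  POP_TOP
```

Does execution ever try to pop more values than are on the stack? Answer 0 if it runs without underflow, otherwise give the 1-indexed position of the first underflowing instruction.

0

LOAD_CONST 12  [12]
STORE_FAST 1   []
LOAD_CONST -9  [-9]
LOAD_CONST 0   [-9, 0]
STORE_FAST 1   [-9]
DUP_TOP        [-9, -9]
POP_TOP        [-9]
LOAD_FAST 1    [-9, 0]
BINARY_ADD     [-9]
POP_TOP        []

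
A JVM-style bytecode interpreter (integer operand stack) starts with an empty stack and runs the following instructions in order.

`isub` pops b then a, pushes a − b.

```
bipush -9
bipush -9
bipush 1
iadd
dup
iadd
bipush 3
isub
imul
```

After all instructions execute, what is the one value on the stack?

bipush -9 : [-9]
bipush -9 : [-9, -9]
bipush 1  : [-9, -9, 1]
iadd      : [-9, -8]
dup       : [-9, -8, -8]
iadd      : [-9, -16]
bipush 3  : [-9, -16, 3]
isub      : [-9, -19]
imul      : [171]

171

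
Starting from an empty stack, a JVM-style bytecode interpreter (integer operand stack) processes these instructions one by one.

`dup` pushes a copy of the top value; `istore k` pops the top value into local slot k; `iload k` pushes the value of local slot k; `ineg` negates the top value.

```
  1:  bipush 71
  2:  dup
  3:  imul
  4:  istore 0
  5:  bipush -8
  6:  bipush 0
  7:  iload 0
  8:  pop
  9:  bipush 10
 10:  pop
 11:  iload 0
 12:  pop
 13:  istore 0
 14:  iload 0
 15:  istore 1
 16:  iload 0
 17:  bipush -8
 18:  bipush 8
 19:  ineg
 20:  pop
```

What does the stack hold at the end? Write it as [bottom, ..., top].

bipush 71 -> 71
dup       -> 71 71
imul      -> 5041
istore 0  -> (empty)
bipush -8 -> -8
bipush 0  -> -8 0
iload 0   -> -8 0 5041
pop       -> -8 0
bipush 10 -> -8 0 10
pop       -> -8 0
iload 0   -> -8 0 5041
pop       -> -8 0
istore 0  -> -8
iload 0   -> -8 0
istore 1  -> -8
iload 0   -> -8 0
bipush -8 -> -8 0 -8
bipush 8  -> -8 0 -8 8
ineg      -> -8 0 -8 -8
pop       -> -8 0 -8

[-8, 0, -8]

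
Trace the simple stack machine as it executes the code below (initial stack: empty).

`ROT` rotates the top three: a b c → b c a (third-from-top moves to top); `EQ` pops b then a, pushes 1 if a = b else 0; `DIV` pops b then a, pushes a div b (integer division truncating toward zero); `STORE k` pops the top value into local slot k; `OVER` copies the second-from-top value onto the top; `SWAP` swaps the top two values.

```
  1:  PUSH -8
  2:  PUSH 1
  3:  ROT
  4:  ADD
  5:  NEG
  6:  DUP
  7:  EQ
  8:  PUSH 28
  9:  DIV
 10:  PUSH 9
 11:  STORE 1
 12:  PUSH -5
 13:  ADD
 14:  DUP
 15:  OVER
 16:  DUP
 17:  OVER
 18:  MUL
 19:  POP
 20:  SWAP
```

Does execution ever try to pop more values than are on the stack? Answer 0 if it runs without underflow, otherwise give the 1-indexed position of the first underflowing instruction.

PUSH -8 -> -8
PUSH 1  -> -8 1
ROT  — needs 3 operands, stack has 2 → underflow

3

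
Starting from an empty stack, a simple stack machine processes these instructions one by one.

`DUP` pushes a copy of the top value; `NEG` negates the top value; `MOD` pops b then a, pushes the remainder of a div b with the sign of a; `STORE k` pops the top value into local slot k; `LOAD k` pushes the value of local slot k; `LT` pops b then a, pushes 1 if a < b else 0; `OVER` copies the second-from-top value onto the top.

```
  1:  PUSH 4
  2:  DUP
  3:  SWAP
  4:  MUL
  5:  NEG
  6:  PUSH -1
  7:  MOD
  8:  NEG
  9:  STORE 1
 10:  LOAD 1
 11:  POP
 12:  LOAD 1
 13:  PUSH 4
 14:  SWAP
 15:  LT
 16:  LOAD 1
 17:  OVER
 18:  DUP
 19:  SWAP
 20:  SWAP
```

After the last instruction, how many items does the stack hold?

4

PUSH 4  → 4
DUP     → 4 4
SWAP    → 4 4
MUL     → 16
NEG     → -16
PUSH -1 → -16 -1
MOD     → 0
NEG     → 0
STORE 1 → (empty)
LOAD 1  → 0
POP     → (empty)
LOAD 1  → 0
PUSH 4  → 0 4
SWAP    → 4 0
LT      → 0
LOAD 1  → 0 0
OVER    → 0 0 0
DUP     → 0 0 0 0
SWAP    → 0 0 0 0
SWAP    → 0 0 0 0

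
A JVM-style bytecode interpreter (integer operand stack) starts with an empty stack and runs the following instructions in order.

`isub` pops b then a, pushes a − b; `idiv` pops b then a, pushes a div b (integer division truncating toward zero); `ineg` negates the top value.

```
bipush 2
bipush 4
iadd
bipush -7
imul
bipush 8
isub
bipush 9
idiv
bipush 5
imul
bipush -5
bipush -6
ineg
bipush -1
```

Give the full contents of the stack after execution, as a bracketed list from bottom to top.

bipush 2  → [2]
bipush 4  → [2, 4]
iadd      → [6]
bipush -7 → [6, -7]
imul      → [-42]
bipush 8  → [-42, 8]
isub      → [-50]
bipush 9  → [-50, 9]
idiv      → [-5]
bipush 5  → [-5, 5]
imul      → [-25]
bipush -5 → [-25, -5]
bipush -6 → [-25, -5, -6]
ineg      → [-25, -5, 6]
bipush -1 → [-25, -5, 6, -1]

[-25, -5, 6, -1]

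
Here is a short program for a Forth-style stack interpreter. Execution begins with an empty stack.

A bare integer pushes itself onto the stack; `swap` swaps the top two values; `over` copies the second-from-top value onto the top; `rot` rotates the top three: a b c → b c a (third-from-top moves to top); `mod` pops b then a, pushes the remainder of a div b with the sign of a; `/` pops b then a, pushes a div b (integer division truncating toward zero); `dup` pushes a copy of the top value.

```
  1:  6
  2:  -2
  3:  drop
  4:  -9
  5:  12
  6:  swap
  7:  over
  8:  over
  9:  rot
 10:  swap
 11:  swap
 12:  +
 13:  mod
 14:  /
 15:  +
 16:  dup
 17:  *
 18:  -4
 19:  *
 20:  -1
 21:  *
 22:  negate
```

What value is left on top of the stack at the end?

-196

6      → 6
-2     → 6 -2
drop   → 6
-9     → 6 -9
12     → 6 -9 12
swap   → 6 12 -9
over   → 6 12 -9 12
over   → 6 12 -9 12 -9
rot    → 6 12 12 -9 -9
swap   → 6 12 12 -9 -9
swap   → 6 12 12 -9 -9
+      → 6 12 12 -18
mod    → 6 12 12
/      → 6 1
+      → 7
dup    → 7 7
*      → 49
-4     → 49 -4
*      → -196
-1     → -196 -1
*      → 196
negate → -196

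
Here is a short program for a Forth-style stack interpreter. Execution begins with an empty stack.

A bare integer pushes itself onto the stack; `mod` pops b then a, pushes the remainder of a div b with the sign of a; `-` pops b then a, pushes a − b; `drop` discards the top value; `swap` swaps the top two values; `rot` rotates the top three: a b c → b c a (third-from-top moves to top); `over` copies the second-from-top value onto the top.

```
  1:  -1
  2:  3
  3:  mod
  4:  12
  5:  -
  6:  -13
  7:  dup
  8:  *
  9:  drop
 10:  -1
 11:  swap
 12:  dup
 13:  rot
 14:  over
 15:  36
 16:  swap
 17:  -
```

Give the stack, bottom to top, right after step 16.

-1   → -1
3    → -1 3
mod  → -1
12   → -1 12
-    → -13
-13  → -13 -13
dup  → -13 -13 -13
*    → -13 169
drop → -13
-1   → -13 -1
swap → -1 -13
dup  → -1 -13 -13
rot  → -13 -13 -1
over → -13 -13 -1 -13
36   → -13 -13 -1 -13 36
swap → -13 -13 -1 36 -13

[-13, -13, -1, 36, -13]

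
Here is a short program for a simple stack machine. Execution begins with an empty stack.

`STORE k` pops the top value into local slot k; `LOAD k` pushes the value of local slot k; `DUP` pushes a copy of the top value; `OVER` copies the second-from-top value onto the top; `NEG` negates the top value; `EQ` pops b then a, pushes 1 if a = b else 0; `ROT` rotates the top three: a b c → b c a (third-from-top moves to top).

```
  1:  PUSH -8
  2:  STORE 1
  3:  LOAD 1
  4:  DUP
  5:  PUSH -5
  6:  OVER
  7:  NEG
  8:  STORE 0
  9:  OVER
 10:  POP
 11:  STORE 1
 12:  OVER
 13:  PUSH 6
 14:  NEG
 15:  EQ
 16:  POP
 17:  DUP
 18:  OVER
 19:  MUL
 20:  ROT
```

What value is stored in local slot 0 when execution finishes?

8

PUSH -8 → [-8]
STORE 1 → []
LOAD 1  → [-8]
DUP     → [-8, -8]
PUSH -5 → [-8, -8, -5]
OVER    → [-8, -8, -5, -8]
NEG     → [-8, -8, -5, 8]
STORE 0 → [-8, -8, -5]
OVER    → [-8, -8, -5, -8]
POP     → [-8, -8, -5]
STORE 1 → [-8, -8]
OVER    → [-8, -8, -8]
PUSH 6  → [-8, -8, -8, 6]
NEG     → [-8, -8, -8, -6]
EQ      → [-8, -8, 0]
POP     → [-8, -8]
DUP     → [-8, -8, -8]
OVER    → [-8, -8, -8, -8]
MUL     → [-8, -8, 64]
ROT     → [-8, 64, -8]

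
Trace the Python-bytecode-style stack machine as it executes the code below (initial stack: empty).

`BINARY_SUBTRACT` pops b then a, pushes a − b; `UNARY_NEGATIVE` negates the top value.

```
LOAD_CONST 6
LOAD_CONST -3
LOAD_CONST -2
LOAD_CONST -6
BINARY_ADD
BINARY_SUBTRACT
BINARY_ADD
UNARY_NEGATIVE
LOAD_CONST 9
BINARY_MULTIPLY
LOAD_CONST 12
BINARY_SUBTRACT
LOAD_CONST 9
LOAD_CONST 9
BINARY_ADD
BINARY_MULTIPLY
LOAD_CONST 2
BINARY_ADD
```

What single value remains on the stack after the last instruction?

LOAD_CONST 6    → 6
LOAD_CONST -3   → 6 -3
LOAD_CONST -2   → 6 -3 -2
LOAD_CONST -6   → 6 -3 -2 -6
BINARY_ADD      → 6 -3 -8
BINARY_SUBTRACT → 6 5
BINARY_ADD      → 11
UNARY_NEGATIVE  → -11
LOAD_CONST 9    → -11 9
BINARY_MULTIPLY → -99
LOAD_CONST 12   → -99 12
BINARY_SUBTRACT → -111
LOAD_CONST 9    → -111 9
LOAD_CONST 9    → -111 9 9
BINARY_ADD      → -111 18
BINARY_MULTIPLY → -1998
LOAD_CONST 2    → -1998 2
BINARY_ADD      → -1996

-1996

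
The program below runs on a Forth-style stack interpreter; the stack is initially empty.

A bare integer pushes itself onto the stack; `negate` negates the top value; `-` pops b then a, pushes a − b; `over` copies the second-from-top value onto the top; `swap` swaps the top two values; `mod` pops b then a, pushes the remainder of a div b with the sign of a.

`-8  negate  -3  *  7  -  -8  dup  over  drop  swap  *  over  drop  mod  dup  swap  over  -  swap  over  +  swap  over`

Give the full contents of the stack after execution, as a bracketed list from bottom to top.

[-31, 0, -31]

-8     : [-8]
negate : [8]
-3     : [8, -3]
*      : [-24]
7      : [-24, 7]
-      : [-31]
-8     : [-31, -8]
dup    : [-31, -8, -8]
over   : [-31, -8, -8, -8]
drop   : [-31, -8, -8]
swap   : [-31, -8, -8]
*      : [-31, 64]
over   : [-31, 64, -31]
drop   : [-31, 64]
mod    : [-31]
dup    : [-31, -31]
swap   : [-31, -31]
over   : [-31, -31, -31]
-      : [-31, 0]
swap   : [0, -31]
over   : [0, -31, 0]
+      : [0, -31]
swap   : [-31, 0]
over   : [-31, 0, -31]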